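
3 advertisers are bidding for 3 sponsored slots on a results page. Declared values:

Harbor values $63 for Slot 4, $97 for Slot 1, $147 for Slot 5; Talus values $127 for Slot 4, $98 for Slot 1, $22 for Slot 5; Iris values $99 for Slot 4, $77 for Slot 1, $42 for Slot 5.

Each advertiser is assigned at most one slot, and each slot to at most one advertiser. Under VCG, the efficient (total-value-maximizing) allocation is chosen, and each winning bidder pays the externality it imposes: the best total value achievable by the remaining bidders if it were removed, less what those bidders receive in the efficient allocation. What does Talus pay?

Efficient allocation: Harbor→Slot 5 ($147), Talus→Slot 4 ($127), Iris→Slot 1 ($77); total welfare W = $351.
Talus receives Slot 4 at value $127, so the others get W − 127 = $224.
Without Talus: best allocation of the remaining 2 bidders over all 3 slots is Harbor→Slot 5 ($147), Iris→Slot 4 ($99), total $246.
VCG payment = (others' best without Talus) − (others' welfare with Talus) = 246 − 224 = $22.

Talus pays $22.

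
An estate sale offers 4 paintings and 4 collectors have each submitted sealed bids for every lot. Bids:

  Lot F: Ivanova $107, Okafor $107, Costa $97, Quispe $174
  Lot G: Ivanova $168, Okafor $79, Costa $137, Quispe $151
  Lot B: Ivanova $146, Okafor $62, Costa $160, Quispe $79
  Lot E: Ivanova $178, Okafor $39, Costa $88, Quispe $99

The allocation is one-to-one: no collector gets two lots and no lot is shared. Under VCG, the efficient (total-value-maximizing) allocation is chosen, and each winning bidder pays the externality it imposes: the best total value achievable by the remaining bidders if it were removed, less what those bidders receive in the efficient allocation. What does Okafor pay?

Efficient allocation: Ivanova→Lot E ($178), Okafor→Lot F ($107), Costa→Lot B ($160), Quispe→Lot G ($151); total welfare W = $596.
Okafor receives Lot F at value $107, so the others get W − 107 = $489.
Without Okafor: best allocation of the remaining 3 bidders over all 4 lots is Ivanova→Lot E ($178), Costa→Lot B ($160), Quispe→Lot F ($174), total $512.
VCG payment = (others' best without Okafor) − (others' welfare with Okafor) = 512 − 489 = $23.

Okafor pays $23.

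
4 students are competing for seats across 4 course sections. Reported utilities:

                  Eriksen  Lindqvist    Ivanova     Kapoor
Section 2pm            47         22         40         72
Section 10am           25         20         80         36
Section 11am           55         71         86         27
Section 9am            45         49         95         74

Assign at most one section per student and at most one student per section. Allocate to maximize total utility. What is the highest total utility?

Optimal: Eriksen→Section 2pm (47 points), Lindqvist→Section 11am (71 points), Ivanova→Section 10am (80 points), Kapoor→Section 9am (74 points) — total 47+71+80+74 = 272 points.
Row-greedy (each student in turn takes its best remaining section) gives 256 points, worse by 16.
No other one-to-one assignment exceeds 272 points.

Maximum total: 272 points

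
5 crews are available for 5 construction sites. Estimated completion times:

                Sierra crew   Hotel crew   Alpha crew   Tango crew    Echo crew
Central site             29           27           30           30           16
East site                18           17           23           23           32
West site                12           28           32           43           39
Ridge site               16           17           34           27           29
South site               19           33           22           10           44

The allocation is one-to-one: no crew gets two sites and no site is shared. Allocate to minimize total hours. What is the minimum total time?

This is a one-to-one assignment (minimum-cost bipartite matching).
Optimal: Sierra crew→West site (12 hours), Hotel crew→Ridge site (17 hours), Alpha crew→East site (23 hours), Tango crew→South site (10 hours), Echo crew→Central site (16 hours) — total 12+17+23+10+16 = 78 hours.
Row-greedy (each crew in turn takes its cheapest remaining site) gives 94 hours, worse by 16.
Next-best assignment: Sierra crew→West site, Hotel crew→East site, Alpha crew→Ridge site, Tango crew→South site, Echo crew→Central site = 89 hours.
Swapping Sierra crew↔Alpha crew (Sierra crew→East site 18 hours, Alpha crew→West site 32 hours) adds 15.
Every other assignment is strictly worse.

Minimum total: 78 hours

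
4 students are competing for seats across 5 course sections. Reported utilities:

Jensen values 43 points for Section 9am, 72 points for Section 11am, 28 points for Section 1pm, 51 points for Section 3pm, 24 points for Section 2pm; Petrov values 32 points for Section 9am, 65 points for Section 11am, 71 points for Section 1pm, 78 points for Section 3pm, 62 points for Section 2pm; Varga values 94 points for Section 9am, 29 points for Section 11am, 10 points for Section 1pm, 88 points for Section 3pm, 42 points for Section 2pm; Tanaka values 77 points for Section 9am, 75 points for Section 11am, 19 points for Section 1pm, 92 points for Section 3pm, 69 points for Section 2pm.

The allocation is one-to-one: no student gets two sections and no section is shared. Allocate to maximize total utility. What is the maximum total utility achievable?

Maximum total: 329 points

Optimal: Jensen→Section 11am (72 points), Petrov→Section 1pm (71 points), Varga→Section 9am (94 points), Tanaka→Section 3pm (92 points) — total 72+71+94+92 = 329 points.
Next-best assignment: Jensen→Section 11am, Petrov→Section 2pm, Varga→Section 9am, Tanaka→Section 3pm = 320 points.
Swapping Petrov↔Jensen (Petrov→Section 11am 65 points, Jensen→Section 1pm 28 points) loses 50.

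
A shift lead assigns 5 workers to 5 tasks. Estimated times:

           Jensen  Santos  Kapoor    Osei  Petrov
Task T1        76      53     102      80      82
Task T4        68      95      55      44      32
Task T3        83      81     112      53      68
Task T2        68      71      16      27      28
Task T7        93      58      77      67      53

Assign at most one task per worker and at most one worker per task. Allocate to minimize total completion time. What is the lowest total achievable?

Min total: 235 min

Optimal: Jensen→Task T1 (76 min), Santos→Task T7 (58 min), Kapoor→Task T2 (16 min), Osei→Task T3 (53 min), Petrov→Task T4 (32 min) — total 76+58+16+53+32 = 235 min.
Min-entry greedy (repeatedly take the single cheapest remaining cell) gives 247 min, worse by 12.
Next-best assignment: Jensen→Task T4, Santos→Task T1, Kapoor→Task T2, Osei→Task T3, Petrov→Task T7 = 243 min.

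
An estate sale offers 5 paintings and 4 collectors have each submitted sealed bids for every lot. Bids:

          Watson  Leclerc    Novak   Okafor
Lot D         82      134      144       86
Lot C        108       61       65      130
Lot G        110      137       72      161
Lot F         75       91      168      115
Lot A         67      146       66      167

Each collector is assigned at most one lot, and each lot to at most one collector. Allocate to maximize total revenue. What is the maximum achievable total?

Maximum total: $583

Optimal: Watson→Lot C ($108), Leclerc→Lot A ($146), Novak→Lot F ($168), Okafor→Lot G ($161) — total 108+146+168+161 = $583.
Column-greedy (each lot in turn goes to its best remaining collector) gives $486, worse by 97.
Next-best assignment: Watson→Lot C, Leclerc→Lot G, Novak→Lot F, Okafor→Lot A = $580.
Swapping Leclerc↔Watson (Leclerc→Lot C $61, Watson→Lot A $67) loses 126.
Every other assignment is strictly worse.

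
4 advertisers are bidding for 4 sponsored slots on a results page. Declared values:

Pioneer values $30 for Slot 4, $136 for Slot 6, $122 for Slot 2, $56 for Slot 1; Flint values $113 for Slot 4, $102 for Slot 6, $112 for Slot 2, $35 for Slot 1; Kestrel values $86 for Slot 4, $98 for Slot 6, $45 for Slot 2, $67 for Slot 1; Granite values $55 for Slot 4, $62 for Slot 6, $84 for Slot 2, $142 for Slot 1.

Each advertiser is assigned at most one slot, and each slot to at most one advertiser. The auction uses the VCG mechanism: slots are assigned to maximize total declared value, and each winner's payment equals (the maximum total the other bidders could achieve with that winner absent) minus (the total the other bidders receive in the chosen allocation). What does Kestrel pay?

Efficient allocation: Pioneer→Slot 6 ($136), Flint→Slot 2 ($112), Kestrel→Slot 4 ($86), Granite→Slot 1 ($142); total welfare W = $476.
Kestrel receives Slot 4 at value $86, so the others get W − 86 = $390.
Without Kestrel: best allocation of the remaining 3 bidders over all 4 slots is Pioneer→Slot 6 ($136), Flint→Slot 4 ($113), Granite→Slot 1 ($142), total $391.
VCG payment = (others' best without Kestrel) − (others' welfare with Kestrel) = 391 − 390 = $1.

Kestrel pays $1.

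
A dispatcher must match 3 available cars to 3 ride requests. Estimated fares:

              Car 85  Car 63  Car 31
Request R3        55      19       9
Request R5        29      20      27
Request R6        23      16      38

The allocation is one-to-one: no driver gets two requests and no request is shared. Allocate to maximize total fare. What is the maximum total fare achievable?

Maximum total: $113

Treat this as an assignment problem: match each driver to one request.
Optimal: Car 85→Request R3 ($55), Car 63→Request R5 ($20), Car 31→Request R6 ($38) — total 55+20+38 = $113.
Column-greedy (each request in turn goes to its best remaining driver) gives $98, worse by 15.
Next-best assignment: Car 85→Request R3, Car 63→Request R6, Car 31→Request R5 = $98.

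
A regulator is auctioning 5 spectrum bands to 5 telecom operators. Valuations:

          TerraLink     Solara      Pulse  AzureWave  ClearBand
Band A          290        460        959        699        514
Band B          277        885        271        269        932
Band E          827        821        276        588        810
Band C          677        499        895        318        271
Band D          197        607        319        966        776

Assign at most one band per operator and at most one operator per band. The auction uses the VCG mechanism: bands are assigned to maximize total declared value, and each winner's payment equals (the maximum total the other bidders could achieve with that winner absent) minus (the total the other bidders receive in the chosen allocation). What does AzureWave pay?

Efficient allocation: TerraLink→Band C ($677M), Solara→Band E ($821M), Pulse→Band A ($959M), AzureWave→Band D ($966M), ClearBand→Band B ($932M); total welfare W = $4355M.
AzureWave receives Band D at value $966M, so the others get W − 966 = $3389M.
Without AzureWave: best allocation of the remaining 4 bidders over all 5 bands is TerraLink→Band E ($827M), Solara→Band B ($885M), Pulse→Band A ($959M), ClearBand→Band D ($776M), total $3447M.
VCG payment = (others' best without AzureWave) − (others' welfare with AzureWave) = 3447 − 3389 = $58M.

AzureWave pays $58M.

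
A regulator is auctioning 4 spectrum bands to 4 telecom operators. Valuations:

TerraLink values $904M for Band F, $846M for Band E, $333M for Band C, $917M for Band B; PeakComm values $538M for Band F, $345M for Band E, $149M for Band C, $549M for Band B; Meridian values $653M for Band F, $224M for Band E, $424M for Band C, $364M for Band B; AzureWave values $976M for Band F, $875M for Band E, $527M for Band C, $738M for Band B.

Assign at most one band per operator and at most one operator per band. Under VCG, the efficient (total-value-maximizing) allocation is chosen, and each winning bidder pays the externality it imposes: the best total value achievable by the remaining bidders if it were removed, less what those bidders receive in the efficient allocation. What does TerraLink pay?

Efficient allocation: TerraLink→Band E ($846M), PeakComm→Band B ($549M), Meridian→Band C ($424M), AzureWave→Band F ($976M); total welfare W = $2795M.
TerraLink receives Band E at value $846M, so the others get W − 846 = $1949M.
Without TerraLink: best allocation of the remaining 3 bidders over all 4 bands is PeakComm→Band B ($549M), Meridian→Band F ($653M), AzureWave→Band E ($875M), total $2077M.
VCG payment = (others' best without TerraLink) − (others' welfare with TerraLink) = 2077 − 1949 = $128M.

TerraLink pays $128M.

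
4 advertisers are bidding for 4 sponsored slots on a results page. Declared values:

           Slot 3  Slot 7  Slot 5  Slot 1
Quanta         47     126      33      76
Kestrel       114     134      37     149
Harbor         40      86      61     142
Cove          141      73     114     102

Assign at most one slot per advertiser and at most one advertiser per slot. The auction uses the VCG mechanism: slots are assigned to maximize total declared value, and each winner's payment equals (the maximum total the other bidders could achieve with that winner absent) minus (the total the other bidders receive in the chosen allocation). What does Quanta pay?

Efficient allocation: Quanta→Slot 7 ($126), Kestrel→Slot 3 ($114), Harbor→Slot 1 ($142), Cove→Slot 5 ($114); total welfare W = $496.
Quanta receives Slot 7 at value $126, so the others get W − 126 = $370.
Without Quanta: best allocation of the remaining 3 bidders over all 4 slots is Kestrel→Slot 7 ($134), Harbor→Slot 1 ($142), Cove→Slot 3 ($141), total $417.
VCG payment = (others' best without Quanta) − (others' welfare with Quanta) = 417 − 370 = $47.

Quanta pays $47.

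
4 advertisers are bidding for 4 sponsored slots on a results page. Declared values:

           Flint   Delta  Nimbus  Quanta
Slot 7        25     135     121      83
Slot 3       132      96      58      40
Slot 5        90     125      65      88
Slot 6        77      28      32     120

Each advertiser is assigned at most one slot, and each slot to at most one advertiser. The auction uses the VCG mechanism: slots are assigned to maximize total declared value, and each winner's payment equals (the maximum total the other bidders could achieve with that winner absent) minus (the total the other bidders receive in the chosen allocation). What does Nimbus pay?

Nimbus pays $10.

Efficient allocation: Flint→Slot 3 ($132), Delta→Slot 5 ($125), Nimbus→Slot 7 ($121), Quanta→Slot 6 ($120); total welfare W = $498.
Nimbus receives Slot 7 at value $121, so the others get W − 121 = $377.
Without Nimbus: best allocation of the remaining 3 bidders over all 4 slots is Flint→Slot 3 ($132), Delta→Slot 7 ($135), Quanta→Slot 6 ($120), total $387.
VCG payment = (others' best without Nimbus) − (others' welfare with Nimbus) = 387 − 377 = $10.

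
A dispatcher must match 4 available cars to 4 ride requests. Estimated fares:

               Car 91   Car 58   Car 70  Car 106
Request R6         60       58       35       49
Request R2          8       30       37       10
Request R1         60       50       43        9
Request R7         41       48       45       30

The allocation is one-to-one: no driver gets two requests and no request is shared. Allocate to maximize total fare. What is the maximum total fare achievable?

Optimal: Car 91→Request R1 ($60), Car 58→Request R7 ($48), Car 70→Request R2 ($37), Car 106→Request R6 ($49) — total 60+48+37+49 = $194.
Column-greedy (each request in turn goes to its best remaining driver) gives $177, worse by 17.

Max total: $194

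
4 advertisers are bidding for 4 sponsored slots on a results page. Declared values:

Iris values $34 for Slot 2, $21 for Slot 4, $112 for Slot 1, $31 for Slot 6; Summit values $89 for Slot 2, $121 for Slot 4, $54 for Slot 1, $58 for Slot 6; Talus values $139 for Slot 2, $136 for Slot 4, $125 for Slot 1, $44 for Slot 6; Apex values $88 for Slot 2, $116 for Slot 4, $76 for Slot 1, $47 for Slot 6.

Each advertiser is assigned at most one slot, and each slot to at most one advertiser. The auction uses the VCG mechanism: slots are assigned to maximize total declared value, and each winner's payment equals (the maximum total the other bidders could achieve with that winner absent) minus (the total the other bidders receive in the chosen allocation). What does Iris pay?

Iris pays $23.

Efficient allocation: Iris→Slot 1 ($112), Summit→Slot 6 ($58), Talus→Slot 2 ($139), Apex→Slot 4 ($116); total welfare W = $425.
Iris receives Slot 1 at value $112, so the others get W − 112 = $313.
Without Iris: best allocation of the remaining 3 bidders over all 4 slots is Summit→Slot 4 ($121), Talus→Slot 2 ($139), Apex→Slot 1 ($76), total $336.
VCG payment = (others' best without Iris) − (others' welfare with Iris) = 336 − 313 = $23.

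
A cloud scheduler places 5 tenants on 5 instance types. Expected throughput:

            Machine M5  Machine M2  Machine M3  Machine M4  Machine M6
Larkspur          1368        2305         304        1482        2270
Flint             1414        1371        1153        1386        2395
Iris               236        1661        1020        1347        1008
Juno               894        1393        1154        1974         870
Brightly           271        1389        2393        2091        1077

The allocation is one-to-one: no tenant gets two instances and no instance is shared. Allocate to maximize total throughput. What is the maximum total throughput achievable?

Optimal: Larkspur→Machine M5 (1368 ops/s), Flint→Machine M6 (2395 ops/s), Iris→Machine M2 (1661 ops/s), Juno→Machine M4 (1974 ops/s), Brightly→Machine M3 (2393 ops/s) — total 1368+2395+1661+1974+2393 = 9791 ops/s.
Column-greedy (each instance in turn goes to its best remaining tenant) gives 9094 ops/s, worse by 697.
Checked against all permutations: 9791 ops/s is optimal.

Max total: 9791 ops/s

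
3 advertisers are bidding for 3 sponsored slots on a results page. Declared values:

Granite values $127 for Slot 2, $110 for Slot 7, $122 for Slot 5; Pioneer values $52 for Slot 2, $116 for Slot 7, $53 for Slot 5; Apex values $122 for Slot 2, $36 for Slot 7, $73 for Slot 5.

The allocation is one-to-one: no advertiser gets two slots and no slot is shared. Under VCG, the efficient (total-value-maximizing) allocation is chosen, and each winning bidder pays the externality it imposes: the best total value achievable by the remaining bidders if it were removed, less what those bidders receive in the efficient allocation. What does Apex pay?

Efficient allocation: Granite→Slot 5 ($122), Pioneer→Slot 7 ($116), Apex→Slot 2 ($122); total welfare W = $360.
Apex receives Slot 2 at value $122, so the others get W − 122 = $238.
Without Apex: best allocation of the remaining 2 bidders over all 3 slots is Granite→Slot 2 ($127), Pioneer→Slot 7 ($116), total $243.
VCG payment = (others' best without Apex) − (others' welfare with Apex) = 243 − 238 = $5.

Apex pays $5.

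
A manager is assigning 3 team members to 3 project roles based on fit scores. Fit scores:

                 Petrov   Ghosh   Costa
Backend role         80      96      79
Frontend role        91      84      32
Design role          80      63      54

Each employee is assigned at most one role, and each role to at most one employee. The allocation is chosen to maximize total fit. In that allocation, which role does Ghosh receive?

Ghosh receives Frontend role.

Optimal: Petrov→Design role (80 pts), Ghosh→Frontend role (84 pts), Costa→Backend role (79 pts) — total 80+84+79 = 243 pts.
Column-greedy (each role in turn goes to its best remaining employee) gives 241 pts, worse by 2.
Swapping Costa↔Ghosh (Costa→Frontend role 32 pts, Ghosh→Backend role 96 pts) loses 35.
Ghosh's own top role is Backend role (96 pts), but forcing Ghosh→Backend role and reassigning the rest optimally gives only 241 pts — worse by 2.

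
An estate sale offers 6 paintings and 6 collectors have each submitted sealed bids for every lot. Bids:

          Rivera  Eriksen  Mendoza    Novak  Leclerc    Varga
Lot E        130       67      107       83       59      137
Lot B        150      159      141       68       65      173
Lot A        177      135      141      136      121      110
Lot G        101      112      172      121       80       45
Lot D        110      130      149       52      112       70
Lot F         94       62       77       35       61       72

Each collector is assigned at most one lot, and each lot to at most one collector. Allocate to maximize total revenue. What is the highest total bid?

Maximum total: $810

Optimal: Rivera→Lot F ($94), Eriksen→Lot B ($159), Mendoza→Lot G ($172), Novak→Lot A ($136), Leclerc→Lot D ($112), Varga→Lot E ($137) — total 94+159+172+136+112+137 = $810.
Row-greedy (each collector in turn takes its best remaining lot) gives $775, worse by 35.
No other one-to-one assignment exceeds $810.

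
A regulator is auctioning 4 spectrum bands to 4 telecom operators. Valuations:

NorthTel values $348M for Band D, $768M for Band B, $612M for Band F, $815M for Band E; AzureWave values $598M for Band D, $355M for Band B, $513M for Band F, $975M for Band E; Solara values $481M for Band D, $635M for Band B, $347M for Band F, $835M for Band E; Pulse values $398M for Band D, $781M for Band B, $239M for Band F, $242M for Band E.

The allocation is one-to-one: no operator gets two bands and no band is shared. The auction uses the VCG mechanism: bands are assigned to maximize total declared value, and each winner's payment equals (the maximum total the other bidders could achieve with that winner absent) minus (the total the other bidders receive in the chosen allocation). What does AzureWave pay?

Efficient allocation: NorthTel→Band F ($612M), AzureWave→Band E ($975M), Solara→Band D ($481M), Pulse→Band B ($781M); total welfare W = $2849M.
AzureWave receives Band E at value $975M, so the others get W − 975 = $1874M.
Without AzureWave: best allocation of the remaining 3 bidders over all 4 bands is NorthTel→Band F ($612M), Solara→Band E ($835M), Pulse→Band B ($781M), total $2228M.
VCG payment = (others' best without AzureWave) − (others' welfare with AzureWave) = 2228 − 1874 = $354M.

AzureWave pays $354M.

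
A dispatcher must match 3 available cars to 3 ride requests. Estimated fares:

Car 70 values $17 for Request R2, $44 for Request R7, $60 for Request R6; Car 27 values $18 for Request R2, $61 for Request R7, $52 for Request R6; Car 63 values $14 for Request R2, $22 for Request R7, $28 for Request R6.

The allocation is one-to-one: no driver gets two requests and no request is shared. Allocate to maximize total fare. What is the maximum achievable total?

This is the linear assignment problem.
Optimal: Car 70→Request R6 ($60), Car 27→Request R7 ($61), Car 63→Request R2 ($14) — total 60+61+14 = $135.
Next-best assignment: Car 70→Request R7, Car 27→Request R6, Car 63→Request R2 = $110.
Swapping Car 63↔Car 27 (Car 63→Request R7 $22, Car 27→Request R2 $18) loses 35.
Checked against all permutations: $135 is optimal.

Maximum total: $135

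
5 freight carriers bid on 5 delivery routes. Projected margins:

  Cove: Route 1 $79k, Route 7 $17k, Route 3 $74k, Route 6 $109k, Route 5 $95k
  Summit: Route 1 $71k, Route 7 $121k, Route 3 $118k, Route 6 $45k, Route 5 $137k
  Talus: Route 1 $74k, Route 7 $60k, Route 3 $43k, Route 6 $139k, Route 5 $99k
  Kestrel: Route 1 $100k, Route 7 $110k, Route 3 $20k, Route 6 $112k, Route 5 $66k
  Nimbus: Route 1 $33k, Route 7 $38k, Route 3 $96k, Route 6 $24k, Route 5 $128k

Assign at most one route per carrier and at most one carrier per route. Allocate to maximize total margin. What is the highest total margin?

Max total: $574k

Optimal: Cove→Route 1 ($79k), Summit→Route 3 ($118k), Talus→Route 6 ($139k), Kestrel→Route 7 ($110k), Nimbus→Route 5 ($128k) — total 79+118+139+110+128 = $574k.
Max-entry greedy (repeatedly take the single best remaining cell) gives $561k, worse by 13.
Next-best assignment: Cove→Route 3, Summit→Route 7, Talus→Route 6, Kestrel→Route 1, Nimbus→Route 5 = $562k.
Every other assignment is strictly worse.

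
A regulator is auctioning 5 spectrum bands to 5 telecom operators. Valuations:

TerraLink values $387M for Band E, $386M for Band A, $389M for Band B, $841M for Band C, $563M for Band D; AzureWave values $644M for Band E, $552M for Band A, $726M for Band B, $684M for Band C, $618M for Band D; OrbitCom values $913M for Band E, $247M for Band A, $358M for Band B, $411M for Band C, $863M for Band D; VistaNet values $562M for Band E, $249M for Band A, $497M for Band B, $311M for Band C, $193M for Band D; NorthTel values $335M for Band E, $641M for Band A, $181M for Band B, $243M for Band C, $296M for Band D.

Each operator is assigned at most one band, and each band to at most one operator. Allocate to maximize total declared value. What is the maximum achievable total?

This is the linear assignment problem.
Optimal: TerraLink→Band C ($841M), AzureWave→Band B ($726M), OrbitCom→Band D ($863M), VistaNet→Band E ($562M), NorthTel→Band A ($641M) — total 841+726+863+562+641 = $3633M.
Row-greedy (each operator in turn takes its best remaining band) gives $3025M, worse by 608.
Next-best assignment: TerraLink→Band C, AzureWave→Band D, OrbitCom→Band E, VistaNet→Band B, NorthTel→Band A = $3510M.
Swapping AzureWave↔OrbitCom (AzureWave→Band D $618M, OrbitCom→Band B $358M) loses 613.

Maximum total: $3633M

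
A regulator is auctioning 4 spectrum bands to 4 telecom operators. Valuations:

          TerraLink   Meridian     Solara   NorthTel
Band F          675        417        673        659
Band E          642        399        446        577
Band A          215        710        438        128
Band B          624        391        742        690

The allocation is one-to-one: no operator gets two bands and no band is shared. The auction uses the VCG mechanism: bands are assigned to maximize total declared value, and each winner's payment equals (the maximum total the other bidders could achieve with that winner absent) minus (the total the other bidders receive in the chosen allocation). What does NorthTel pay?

NorthTel pays $33M.

Efficient allocation: TerraLink→Band E ($642M), Meridian→Band A ($710M), Solara→Band B ($742M), NorthTel→Band F ($659M); total welfare W = $2753M.
NorthTel receives Band F at value $659M, so the others get W − 659 = $2094M.
Without NorthTel: best allocation of the remaining 3 bidders over all 4 bands is TerraLink→Band F ($675M), Meridian→Band A ($710M), Solara→Band B ($742M), total $2127M.
VCG payment = (others' best without NorthTel) − (others' welfare with NorthTel) = 2127 − 2094 = $33M.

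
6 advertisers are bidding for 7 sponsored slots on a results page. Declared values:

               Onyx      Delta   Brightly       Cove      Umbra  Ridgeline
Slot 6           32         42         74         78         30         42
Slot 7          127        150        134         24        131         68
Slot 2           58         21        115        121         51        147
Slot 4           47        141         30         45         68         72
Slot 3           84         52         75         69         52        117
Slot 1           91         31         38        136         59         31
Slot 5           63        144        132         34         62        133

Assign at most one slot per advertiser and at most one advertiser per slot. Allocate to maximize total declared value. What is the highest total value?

Optimal: Onyx→Slot 3 ($84), Delta→Slot 4 ($141), Brightly→Slot 5 ($132), Cove→Slot 1 ($136), Umbra→Slot 7 ($131), Ridgeline→Slot 2 ($147) — total 84+141+132+136+131+147 = $771.
Column-greedy (each slot in turn goes to its best remaining advertiser) gives $565, worse by 206.
Swapping Onyx↔Brightly (Onyx→Slot 5 $63, Brightly→Slot 3 $75) loses 78.
Every other assignment is strictly worse.

Max total: $771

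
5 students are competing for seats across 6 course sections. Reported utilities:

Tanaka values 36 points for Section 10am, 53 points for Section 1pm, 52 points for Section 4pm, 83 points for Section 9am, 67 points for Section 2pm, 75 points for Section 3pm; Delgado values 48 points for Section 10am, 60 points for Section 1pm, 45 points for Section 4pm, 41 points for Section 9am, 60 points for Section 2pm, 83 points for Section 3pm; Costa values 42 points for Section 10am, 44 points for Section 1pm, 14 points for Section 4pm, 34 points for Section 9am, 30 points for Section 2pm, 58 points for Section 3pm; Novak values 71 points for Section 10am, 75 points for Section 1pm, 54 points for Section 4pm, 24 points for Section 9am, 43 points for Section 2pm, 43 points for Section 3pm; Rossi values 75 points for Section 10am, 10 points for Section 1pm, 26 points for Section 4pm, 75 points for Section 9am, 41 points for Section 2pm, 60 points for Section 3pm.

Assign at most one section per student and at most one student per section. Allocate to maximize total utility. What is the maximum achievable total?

Max total: 351 points

This is the linear assignment problem.
Optimal: Tanaka→Section 9am (83 points), Delgado→Section 2pm (60 points), Costa→Section 3pm (58 points), Novak→Section 1pm (75 points), Rossi→Section 10am (75 points) — total 83+60+58+75+75 = 351 points.
Row-greedy (each student in turn takes its best remaining section) gives 322 points, worse by 29.
Next-best assignment: Tanaka→Section 9am, Delgado→Section 3pm, Costa→Section 2pm, Novak→Section 1pm, Rossi→Section 10am = 346 points.
Swapping Tanaka↔Delgado (Tanaka→Section 2pm 67 points, Delgado→Section 9am 41 points) loses 35.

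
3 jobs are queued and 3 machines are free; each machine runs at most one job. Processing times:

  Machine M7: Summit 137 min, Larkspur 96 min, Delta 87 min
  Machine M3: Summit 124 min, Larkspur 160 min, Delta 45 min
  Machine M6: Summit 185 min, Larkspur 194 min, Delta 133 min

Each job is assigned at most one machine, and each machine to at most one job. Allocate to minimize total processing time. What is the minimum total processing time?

This is a one-to-one assignment (minimum-cost bipartite matching).
Optimal: Summit→Machine M6 (185 min), Larkspur→Machine M7 (96 min), Delta→Machine M3 (45 min) — total 185+96+45 = 326 min.
Column-greedy (each machine in turn goes to its cheapest remaining job) gives 405 min, worse by 79.
Next-best assignment: Summit→Machine M3, Larkspur→Machine M7, Delta→Machine M6 = 353 min.
Swapping Delta↔Summit (Delta→Machine M6 133 min, Summit→Machine M3 124 min) adds 27.

Minimum total: 326 min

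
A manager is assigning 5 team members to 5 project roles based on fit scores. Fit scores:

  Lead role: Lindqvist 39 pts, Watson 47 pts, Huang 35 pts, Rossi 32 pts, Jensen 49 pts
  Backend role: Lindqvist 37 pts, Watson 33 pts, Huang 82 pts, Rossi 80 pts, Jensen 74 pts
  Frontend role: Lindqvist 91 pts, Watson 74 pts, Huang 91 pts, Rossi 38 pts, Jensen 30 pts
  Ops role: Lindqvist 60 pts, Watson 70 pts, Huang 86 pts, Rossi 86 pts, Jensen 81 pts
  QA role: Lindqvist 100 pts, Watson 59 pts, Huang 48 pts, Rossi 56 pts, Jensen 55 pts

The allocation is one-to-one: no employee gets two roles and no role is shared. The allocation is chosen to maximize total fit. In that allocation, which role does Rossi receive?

Optimal: Lindqvist→QA role (100 pts), Watson→Lead role (47 pts), Huang→Frontend role (91 pts), Rossi→Backend role (80 pts), Jensen→Ops role (81 pts) — total 100+47+91+80+81 = 399 pts.
Row-greedy (each employee in turn takes its best remaining role) gives 389 pts, worse by 10.
Rossi's own top role is Ops role (86 pts), but forcing Rossi→Ops role and reassigning the rest optimally gives only 398 pts — worse by 1.

Rossi receives Backend role.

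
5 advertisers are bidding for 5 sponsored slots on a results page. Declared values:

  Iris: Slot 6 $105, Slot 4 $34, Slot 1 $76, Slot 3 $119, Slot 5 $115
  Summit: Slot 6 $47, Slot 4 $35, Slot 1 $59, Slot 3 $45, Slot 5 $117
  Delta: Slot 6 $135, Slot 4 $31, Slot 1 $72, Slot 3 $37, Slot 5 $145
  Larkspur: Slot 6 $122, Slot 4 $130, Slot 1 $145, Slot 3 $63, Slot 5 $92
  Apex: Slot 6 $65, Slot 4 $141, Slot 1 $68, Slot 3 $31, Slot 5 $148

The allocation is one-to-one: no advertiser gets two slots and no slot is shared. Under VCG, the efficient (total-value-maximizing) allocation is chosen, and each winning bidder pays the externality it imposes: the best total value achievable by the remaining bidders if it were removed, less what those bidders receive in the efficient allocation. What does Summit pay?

Summit pays $10.

Efficient allocation: Iris→Slot 3 ($119), Summit→Slot 5 ($117), Delta→Slot 6 ($135), Larkspur→Slot 1 ($145), Apex→Slot 4 ($141); total welfare W = $657.
Summit receives Slot 5 at value $117, so the others get W − 117 = $540.
Without Summit: best allocation of the remaining 4 bidders over all 5 slots is Iris→Slot 3 ($119), Delta→Slot 5 ($145), Larkspur→Slot 1 ($145), Apex→Slot 4 ($141), total $550.
VCG payment = (others' best without Summit) − (others' welfare with Summit) = 550 − 540 = $10.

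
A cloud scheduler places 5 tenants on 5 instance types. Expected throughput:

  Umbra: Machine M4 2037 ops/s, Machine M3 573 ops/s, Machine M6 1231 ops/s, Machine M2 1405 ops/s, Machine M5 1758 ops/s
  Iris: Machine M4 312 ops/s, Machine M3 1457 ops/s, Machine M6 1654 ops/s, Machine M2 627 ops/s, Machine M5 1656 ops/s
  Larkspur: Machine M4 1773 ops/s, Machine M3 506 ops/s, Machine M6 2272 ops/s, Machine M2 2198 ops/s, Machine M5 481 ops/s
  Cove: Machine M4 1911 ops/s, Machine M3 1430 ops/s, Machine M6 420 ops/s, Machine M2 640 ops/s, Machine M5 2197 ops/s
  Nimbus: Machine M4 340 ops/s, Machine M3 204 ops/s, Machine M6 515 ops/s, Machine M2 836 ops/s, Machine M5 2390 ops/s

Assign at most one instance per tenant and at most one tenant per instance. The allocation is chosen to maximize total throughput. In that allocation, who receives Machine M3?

This is the linear assignment problem.
Optimal: Umbra→Machine M4 (2037 ops/s), Iris→Machine M6 (1654 ops/s), Larkspur→Machine M2 (2198 ops/s), Cove→Machine M3 (1430 ops/s), Nimbus→Machine M5 (2390 ops/s) — total 2037+1654+2198+1430+2390 = 9709 ops/s.
Max-entry greedy (repeatedly take the single best remaining cell) gives 8796 ops/s, worse by 913.
Next-best assignment: Umbra→Machine M2, Iris→Machine M3, Larkspur→Machine M6, Cove→Machine M4, Nimbus→Machine M5 = 9435 ops/s.
Checked against all permutations: 9709 ops/s is optimal.
Cove's own top instance is Machine M5 (2197 ops/s), but forcing Cove→Machine M5 and reassigning the rest optimally gives only 8799 ops/s — worse by 910.

Cove receives Machine M3.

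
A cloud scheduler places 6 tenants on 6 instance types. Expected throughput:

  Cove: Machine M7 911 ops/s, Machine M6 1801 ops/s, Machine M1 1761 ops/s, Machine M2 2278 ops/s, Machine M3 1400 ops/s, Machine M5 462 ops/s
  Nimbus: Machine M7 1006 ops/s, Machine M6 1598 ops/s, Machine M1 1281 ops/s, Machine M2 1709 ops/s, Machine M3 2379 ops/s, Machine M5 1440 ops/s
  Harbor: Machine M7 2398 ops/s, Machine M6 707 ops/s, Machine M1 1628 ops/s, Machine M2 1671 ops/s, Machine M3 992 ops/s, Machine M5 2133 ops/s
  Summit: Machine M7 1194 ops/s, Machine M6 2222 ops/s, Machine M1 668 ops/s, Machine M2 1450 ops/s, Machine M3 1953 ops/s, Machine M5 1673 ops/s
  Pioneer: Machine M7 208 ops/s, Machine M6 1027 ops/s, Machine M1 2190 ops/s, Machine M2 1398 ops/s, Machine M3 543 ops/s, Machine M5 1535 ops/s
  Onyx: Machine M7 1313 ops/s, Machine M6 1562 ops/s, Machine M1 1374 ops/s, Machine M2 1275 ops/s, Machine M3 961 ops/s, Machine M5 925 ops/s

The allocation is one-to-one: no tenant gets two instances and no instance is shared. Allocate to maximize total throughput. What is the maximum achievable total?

Treat this as an assignment problem: match each tenant to one instance.
Optimal: Cove→Machine M2 (2278 ops/s), Nimbus→Machine M3 (2379 ops/s), Harbor→Machine M5 (2133 ops/s), Summit→Machine M6 (2222 ops/s), Pioneer→Machine M1 (2190 ops/s), Onyx→Machine M7 (1313 ops/s) — total 2278+2379+2133+2222+2190+1313 = 12515 ops/s.
Row-greedy (each tenant in turn takes its best remaining instance) gives 12392 ops/s, worse by 123.
Next-best assignment: Cove→Machine M2, Nimbus→Machine M3, Harbor→Machine M7, Summit→Machine M5, Pioneer→Machine M1, Onyx→Machine M6 = 12480 ops/s.

Maximum total: 12515 ops/s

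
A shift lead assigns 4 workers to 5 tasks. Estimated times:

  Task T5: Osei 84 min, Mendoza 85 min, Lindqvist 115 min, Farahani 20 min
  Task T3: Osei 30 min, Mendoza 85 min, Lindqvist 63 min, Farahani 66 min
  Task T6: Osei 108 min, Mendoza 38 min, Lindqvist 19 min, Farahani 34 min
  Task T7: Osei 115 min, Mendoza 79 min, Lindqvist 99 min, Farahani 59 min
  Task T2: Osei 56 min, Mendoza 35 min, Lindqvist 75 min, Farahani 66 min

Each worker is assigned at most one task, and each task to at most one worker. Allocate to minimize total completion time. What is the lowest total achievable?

Minimum total: 104 min

Optimal: Osei→Task T3 (30 min), Mendoza→Task T2 (35 min), Lindqvist→Task T6 (19 min), Farahani→Task T5 (20 min) — total 30+35+19+20 = 104 min.
Column-greedy (each task in turn goes to its cheapest remaining worker) gives 148 min, worse by 44.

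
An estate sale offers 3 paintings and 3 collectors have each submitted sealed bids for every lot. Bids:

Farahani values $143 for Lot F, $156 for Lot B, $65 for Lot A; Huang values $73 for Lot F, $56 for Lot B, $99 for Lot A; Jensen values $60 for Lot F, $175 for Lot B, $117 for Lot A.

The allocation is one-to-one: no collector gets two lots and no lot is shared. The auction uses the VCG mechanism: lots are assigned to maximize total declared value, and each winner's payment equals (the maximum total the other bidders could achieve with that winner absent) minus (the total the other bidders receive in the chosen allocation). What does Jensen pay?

Efficient allocation: Farahani→Lot F ($143), Huang→Lot A ($99), Jensen→Lot B ($175); total welfare W = $417.
Jensen receives Lot B at value $175, so the others get W − 175 = $242.
Without Jensen: best allocation of the remaining 2 bidders over all 3 lots is Farahani→Lot B ($156), Huang→Lot A ($99), total $255.
VCG payment = (others' best without Jensen) − (others' welfare with Jensen) = 255 − 242 = $13.

Jensen pays $13.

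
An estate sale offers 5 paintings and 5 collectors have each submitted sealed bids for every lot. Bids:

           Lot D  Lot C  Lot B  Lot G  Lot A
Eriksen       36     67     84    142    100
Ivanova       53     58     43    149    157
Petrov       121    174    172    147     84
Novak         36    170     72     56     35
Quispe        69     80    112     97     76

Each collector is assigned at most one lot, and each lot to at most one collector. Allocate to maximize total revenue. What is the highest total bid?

Max total: $710

Optimal: Eriksen→Lot G ($142), Ivanova→Lot A ($157), Petrov→Lot B ($172), Novak→Lot C ($170), Quispe→Lot D ($69) — total 142+157+172+170+69 = $710.
Column-greedy (each lot in turn goes to its best remaining collector) gives $652, worse by 58.
Next-best assignment: Eriksen→Lot G, Ivanova→Lot A, Petrov→Lot D, Novak→Lot C, Quispe→Lot B = $702.
Swapping Ivanova↔Petrov (Ivanova→Lot B $43, Petrov→Lot A $84) loses 202.
No other one-to-one assignment exceeds $710.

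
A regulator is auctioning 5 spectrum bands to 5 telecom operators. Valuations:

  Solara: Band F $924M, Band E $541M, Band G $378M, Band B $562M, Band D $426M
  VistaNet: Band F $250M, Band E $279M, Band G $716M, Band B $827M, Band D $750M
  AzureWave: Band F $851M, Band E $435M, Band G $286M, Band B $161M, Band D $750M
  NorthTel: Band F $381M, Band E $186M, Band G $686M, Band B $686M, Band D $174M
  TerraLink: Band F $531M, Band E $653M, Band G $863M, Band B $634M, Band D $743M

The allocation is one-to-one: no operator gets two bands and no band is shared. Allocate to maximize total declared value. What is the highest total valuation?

Max total: $3840M

This is the linear assignment problem.
Optimal: Solara→Band F ($924M), VistaNet→Band B ($827M), AzureWave→Band D ($750M), NorthTel→Band G ($686M), TerraLink→Band E ($653M) — total 924+827+750+686+653 = $3840M.
Next-best assignment: Solara→Band F, VistaNet→Band G, AzureWave→Band D, NorthTel→Band B, TerraLink→Band E = $3729M.
Swapping TerraLink↔AzureWave (TerraLink→Band D $743M, AzureWave→Band E $435M) loses 225.
Checked against all permutations: $3840M is optimal.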